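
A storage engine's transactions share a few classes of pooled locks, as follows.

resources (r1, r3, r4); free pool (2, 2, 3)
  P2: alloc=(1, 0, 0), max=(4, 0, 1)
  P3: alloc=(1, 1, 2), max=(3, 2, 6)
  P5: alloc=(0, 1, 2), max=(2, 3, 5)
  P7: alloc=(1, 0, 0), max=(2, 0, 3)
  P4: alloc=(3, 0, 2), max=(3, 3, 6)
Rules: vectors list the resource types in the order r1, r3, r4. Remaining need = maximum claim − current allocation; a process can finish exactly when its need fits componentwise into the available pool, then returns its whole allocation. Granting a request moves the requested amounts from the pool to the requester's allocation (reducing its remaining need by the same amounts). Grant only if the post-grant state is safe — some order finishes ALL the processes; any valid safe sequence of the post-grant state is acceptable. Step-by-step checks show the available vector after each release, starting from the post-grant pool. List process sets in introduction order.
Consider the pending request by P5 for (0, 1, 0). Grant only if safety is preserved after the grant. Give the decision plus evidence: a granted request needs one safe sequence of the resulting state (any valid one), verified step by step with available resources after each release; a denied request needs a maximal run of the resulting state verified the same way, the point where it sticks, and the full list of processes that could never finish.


GRANT — the state after the grant stays safe, e.g. via P5, P7, P4, P2, P3.
Key observation: the grant leaves (2, 1, 3) free — enough for P5, whose release restarts the cascade.
Check on the post-grant state, step by step:
  pool = (2, 1, 3)
  P5 needs (2, 1, 3) <= (2, 1, 3) -> finishes; pool += (0, 2, 2) = (2, 3, 5)
  P7 needs (1, 0, 3) <= (2, 3, 5) -> finishes; pool += (1, 0, 0) = (3, 3, 5)
  P4 needs (0, 3, 4) <= (3, 3, 5) -> finishes; pool += (3, 0, 2) = (6, 3, 7)
  P2 needs (3, 0, 1) <= (6, 3, 7) -> finishes; pool += (1, 0, 0) = (7, 3, 7)
  P3 needs (2, 1, 4) <= (7, 3, 7) -> finishes; pool += (1, 1, 2) = (8, 4, 9)


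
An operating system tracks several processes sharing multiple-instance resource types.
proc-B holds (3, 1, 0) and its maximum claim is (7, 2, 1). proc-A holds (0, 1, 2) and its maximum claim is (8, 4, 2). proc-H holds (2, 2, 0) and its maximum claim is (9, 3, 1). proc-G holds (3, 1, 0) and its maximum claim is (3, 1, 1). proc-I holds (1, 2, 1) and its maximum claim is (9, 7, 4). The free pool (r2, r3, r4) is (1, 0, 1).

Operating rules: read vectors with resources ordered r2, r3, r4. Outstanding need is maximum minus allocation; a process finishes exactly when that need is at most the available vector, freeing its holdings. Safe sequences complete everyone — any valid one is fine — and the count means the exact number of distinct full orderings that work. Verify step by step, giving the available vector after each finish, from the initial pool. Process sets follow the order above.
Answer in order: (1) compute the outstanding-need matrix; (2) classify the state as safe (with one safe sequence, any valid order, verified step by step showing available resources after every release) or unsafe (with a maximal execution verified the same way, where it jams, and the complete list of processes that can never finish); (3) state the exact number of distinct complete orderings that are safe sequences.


(1) Remaining need (order r2, r3, r4):
  proc-B: (4, 1, 1)
  proc-A: (8, 3, 0)
  proc-H: (7, 1, 1)
  proc-G: (0, 0, 1)
  proc-I: (8, 5, 3)
(2) SAFE — a valid safe sequence is proc-G, proc-B, proc-H, proc-A, proc-I.
Key observation: reading the order forward, proc-G is the first process whose need (0, 0, 1) meets the free pool (1, 0, 1) exactly on a resource it requests.
Walking it through:
  pool = (1, 0, 1)
  proc-G: need (0, 0, 1) fits (1, 0, 1); releases (3, 1, 0), pool now (4, 1, 1)
  proc-B: need (4, 1, 1) fits (4, 1, 1); releases (3, 1, 0), pool now (7, 2, 1)
  proc-H: need (7, 1, 1) fits (7, 2, 1); releases (2, 2, 0), pool now (9, 4, 1)
  proc-A: need (8, 3, 0) fits (9, 4, 1); releases (0, 1, 2), pool now (9, 5, 3)
  proc-I: need (8, 5, 3) fits (9, 5, 3); releases (1, 2, 1), pool now (10, 7, 4)
(3) The exact count: 1 of the possible complete orderings is a safe sequence.


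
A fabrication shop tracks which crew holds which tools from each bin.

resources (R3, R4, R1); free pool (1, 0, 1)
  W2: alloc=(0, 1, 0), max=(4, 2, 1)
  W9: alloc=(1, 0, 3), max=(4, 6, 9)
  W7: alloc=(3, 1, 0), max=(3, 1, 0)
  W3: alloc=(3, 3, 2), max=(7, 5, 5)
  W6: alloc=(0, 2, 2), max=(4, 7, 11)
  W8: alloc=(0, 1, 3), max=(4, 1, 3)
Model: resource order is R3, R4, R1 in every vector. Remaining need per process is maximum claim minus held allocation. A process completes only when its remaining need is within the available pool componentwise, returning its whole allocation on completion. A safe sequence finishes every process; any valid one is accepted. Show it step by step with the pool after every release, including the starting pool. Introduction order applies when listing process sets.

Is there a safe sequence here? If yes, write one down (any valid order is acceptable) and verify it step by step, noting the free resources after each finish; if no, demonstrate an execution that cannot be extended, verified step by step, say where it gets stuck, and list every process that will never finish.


SAFE — a valid safe sequence is W7, W8, W2, W3, W9, W6.
Key observation: at W8 the run first touches a limit — (4, 0, 0) against (4, 1, 1), exact on a resource it actually requests.
Verifying each step:
  pool = (1, 0, 1)
  run W7 (needs (0, 0, 0), free (1, 0, 1)); after release of (3, 1, 0) the pool is (4, 1, 1)
  run W8 (needs (4, 0, 0), free (4, 1, 1)); after release of (0, 1, 3) the pool is (4, 2, 4)
  run W2 (needs (4, 1, 1), free (4, 2, 4)); after release of (0, 1, 0) the pool is (4, 3, 4)
  run W3 (needs (4, 2, 3), free (4, 3, 4)); after release of (3, 3, 2) the pool is (7, 6, 6)
  run W9 (needs (3, 6, 6), free (7, 6, 6)); after release of (1, 0, 3) the pool is (8, 6, 9)
  run W6 (needs (4, 5, 9), free (8, 6, 9)); after release of (0, 2, 2) the pool is (8, 8, 11)


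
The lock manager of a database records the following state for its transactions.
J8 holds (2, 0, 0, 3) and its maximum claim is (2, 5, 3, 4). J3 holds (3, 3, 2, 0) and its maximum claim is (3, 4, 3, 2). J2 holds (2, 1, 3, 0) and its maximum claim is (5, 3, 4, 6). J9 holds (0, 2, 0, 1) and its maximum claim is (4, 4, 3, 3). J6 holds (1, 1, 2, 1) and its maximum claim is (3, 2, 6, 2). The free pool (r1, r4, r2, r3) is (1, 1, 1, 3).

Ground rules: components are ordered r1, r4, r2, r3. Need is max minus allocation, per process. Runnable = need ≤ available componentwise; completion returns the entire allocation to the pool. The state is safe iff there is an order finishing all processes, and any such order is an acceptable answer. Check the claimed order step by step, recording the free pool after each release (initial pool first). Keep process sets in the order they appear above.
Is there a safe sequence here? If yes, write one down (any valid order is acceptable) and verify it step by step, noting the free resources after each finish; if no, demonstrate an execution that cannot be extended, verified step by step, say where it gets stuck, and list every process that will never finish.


The state is SAFE; one workable sequence: J3, J9, J8, J2, J6.
Key observation: the order's first zero-slack moment is J3 ((0, 1, 1, 2) needed, (1, 1, 1, 3) free — a requested resource with nothing to spare).
Walking it through:
  pool = (1, 1, 1, 3)
  J3 needs (0, 1, 1, 2) <= (1, 1, 1, 3) -> finishes; pool += (3, 3, 2, 0) = (4, 4, 3, 3)
  J9 needs (4, 2, 3, 2) <= (4, 4, 3, 3) -> finishes; pool += (0, 2, 0, 1) = (4, 6, 3, 4)
  J8 needs (0, 5, 3, 1) <= (4, 6, 3, 4) -> finishes; pool += (2, 0, 0, 3) = (6, 6, 3, 7)
  J2 needs (3, 2, 1, 6) <= (6, 6, 3, 7) -> finishes; pool += (2, 1, 3, 0) = (8, 7, 6, 7)
  J6 needs (2, 1, 4, 1) <= (8, 7, 6, 7) -> finishes; pool += (1, 1, 2, 1) = (9, 8, 8, 8)


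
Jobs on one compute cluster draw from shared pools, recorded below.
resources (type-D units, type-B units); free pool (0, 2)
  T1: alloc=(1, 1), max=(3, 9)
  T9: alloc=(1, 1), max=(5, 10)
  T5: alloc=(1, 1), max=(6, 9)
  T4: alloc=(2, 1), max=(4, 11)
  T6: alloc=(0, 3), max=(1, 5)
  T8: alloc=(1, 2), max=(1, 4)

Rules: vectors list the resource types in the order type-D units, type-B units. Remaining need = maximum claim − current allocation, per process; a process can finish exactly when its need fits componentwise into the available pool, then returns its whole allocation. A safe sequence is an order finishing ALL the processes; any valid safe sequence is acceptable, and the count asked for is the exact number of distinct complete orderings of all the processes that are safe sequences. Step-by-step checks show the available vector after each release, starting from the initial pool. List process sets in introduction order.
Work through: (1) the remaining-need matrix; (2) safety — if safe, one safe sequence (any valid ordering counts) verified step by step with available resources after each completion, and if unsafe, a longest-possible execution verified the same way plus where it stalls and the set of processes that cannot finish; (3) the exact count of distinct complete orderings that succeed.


(1) Remaining need (order type-D units, type-B units):
  T1: (2, 8)
  T9: (4, 9)
  T5: (5, 8)
  T4: (2, 10)
  T6: (1, 2)
  T8: (0, 2)
(2) The state is UNSAFE.
Key observation: T8, T6 can finish, but then (1, 7) is all there is, and the blocked group's type-D units demands exceed it.
A maximal execution: T8, T6 — then nothing else fits. Verifying each step:
  pool = (0, 2)
  run T8 (needs (0, 2), free (0, 2)); after release of (1, 2) the pool is (1, 4)
  run T6 (needs (1, 2), free (1, 4)); after release of (0, 3) the pool is (1, 7)
  T1 still needs (2, 8) but only (1, 7) is free — short on type-D units and type-B units
  T9 still needs (4, 9) but only (1, 7) is free — short on type-D units and type-B units
  T5 still needs (5, 8) but only (1, 7) is free — short on type-D units and type-B units
  T4 still needs (2, 10) but only (1, 7) is free — short on type-D units and type-B units
Processes that can never finish: T1, T9, T5 and T4.
(3) Exactly 0 of the possible complete orderings are safe sequences.


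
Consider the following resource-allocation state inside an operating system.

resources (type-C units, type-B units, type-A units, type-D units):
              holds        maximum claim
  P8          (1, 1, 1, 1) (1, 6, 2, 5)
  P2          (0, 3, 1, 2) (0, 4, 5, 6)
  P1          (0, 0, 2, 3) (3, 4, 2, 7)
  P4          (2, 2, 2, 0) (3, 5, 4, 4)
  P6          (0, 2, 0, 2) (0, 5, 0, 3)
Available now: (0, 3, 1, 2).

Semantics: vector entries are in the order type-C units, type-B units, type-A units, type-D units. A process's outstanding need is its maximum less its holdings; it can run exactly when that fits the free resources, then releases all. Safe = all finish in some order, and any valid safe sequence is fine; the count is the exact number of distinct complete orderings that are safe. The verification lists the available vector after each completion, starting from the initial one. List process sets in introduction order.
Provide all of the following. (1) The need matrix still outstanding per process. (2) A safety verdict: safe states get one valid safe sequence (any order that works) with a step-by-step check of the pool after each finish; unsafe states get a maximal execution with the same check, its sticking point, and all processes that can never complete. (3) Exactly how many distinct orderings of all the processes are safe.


(1) Remaining need (order type-C units, type-B units, type-A units, type-D units):
  P8: (0, 5, 1, 4)
  P2: (0, 1, 4, 4)
  P1: (3, 4, 0, 4)
  P4: (1, 3, 2, 4)
  P6: (0, 3, 0, 1)
(2) SAFE — a valid safe sequence is P6, P8, P4, P2, P1.
Key observation: at P6 the run first touches a limit — (0, 3, 0, 1) against (0, 3, 1, 2), exact on a resource it actually requests.
Verifying each step:
  pool = (0, 3, 1, 2)
  P6: need (0, 3, 0, 1) fits (0, 3, 1, 2); releases (0, 2, 0, 2), pool now (0, 5, 1, 4)
  P8: need (0, 5, 1, 4) fits (0, 5, 1, 4); releases (1, 1, 1, 1), pool now (1, 6, 2, 5)
  P4: need (1, 3, 2, 4) fits (1, 6, 2, 5); releases (2, 2, 2, 0), pool now (3, 8, 4, 5)
  P2: need (0, 1, 4, 4) fits (3, 8, 4, 5); releases (0, 3, 1, 2), pool now (3, 11, 5, 7)
  P1: need (3, 4, 0, 4) fits (3, 11, 5, 7); releases (0, 0, 2, 3), pool now (3, 11, 7, 10)
(3) Precisely 2 of the possible complete orderings are safe sequences.


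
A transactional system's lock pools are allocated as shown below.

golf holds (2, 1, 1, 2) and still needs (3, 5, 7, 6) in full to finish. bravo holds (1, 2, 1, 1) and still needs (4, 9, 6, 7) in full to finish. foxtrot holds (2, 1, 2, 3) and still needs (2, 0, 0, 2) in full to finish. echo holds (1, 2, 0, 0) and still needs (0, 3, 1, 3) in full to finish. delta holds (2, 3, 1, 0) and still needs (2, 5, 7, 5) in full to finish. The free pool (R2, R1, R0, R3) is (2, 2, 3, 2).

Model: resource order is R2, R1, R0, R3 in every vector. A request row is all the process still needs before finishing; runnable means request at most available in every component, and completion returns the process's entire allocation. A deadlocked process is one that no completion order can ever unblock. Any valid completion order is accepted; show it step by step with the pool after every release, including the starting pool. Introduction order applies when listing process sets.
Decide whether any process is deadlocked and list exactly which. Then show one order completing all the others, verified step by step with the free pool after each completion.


The deadlocked set is golf, bravo and delta.
Key observation: after foxtrot, echo complete, (5, 5, 5, 5) is the best the pool ever gets, yet each leftover process wants more R0.
A valid finishing order for the others: foxtrot, echo. Step-by-step check:
  pool = (2, 2, 3, 2)
  foxtrot needs (2, 0, 0, 2) <= (2, 2, 3, 2) -> finishes; pool += (2, 1, 2, 3) = (4, 3, 5, 5)
  echo needs (0, 3, 1, 3) <= (4, 3, 5, 5) -> finishes; pool += (1, 2, 0, 0) = (5, 5, 5, 5)
The blocked processes can never fit:
  blocked: golf wants (3, 5, 7, 6), pool (5, 5, 5, 5) — not enough R0 and R3
  blocked: bravo wants (4, 9, 6, 7), pool (5, 5, 5, 5) — not enough R1, R0 and R3
  blocked: delta wants (2, 5, 7, 5), pool (5, 5, 5, 5) — not enough R0


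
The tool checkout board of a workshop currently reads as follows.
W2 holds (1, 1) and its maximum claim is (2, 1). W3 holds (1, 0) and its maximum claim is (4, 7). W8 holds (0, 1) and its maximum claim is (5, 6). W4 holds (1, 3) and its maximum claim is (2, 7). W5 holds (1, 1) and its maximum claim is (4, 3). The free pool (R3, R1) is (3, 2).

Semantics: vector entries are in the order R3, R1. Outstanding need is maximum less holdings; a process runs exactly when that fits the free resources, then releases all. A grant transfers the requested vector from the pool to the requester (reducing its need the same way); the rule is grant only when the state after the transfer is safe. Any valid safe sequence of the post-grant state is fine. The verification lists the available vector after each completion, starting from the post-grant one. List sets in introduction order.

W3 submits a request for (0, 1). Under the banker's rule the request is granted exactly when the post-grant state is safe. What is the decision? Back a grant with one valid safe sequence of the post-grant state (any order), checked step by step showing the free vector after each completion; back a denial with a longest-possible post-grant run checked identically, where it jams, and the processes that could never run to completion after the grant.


DENY — the pretend-granted state is unsafe.
Key observation: after W2, W5 complete, (5, 3) is the best the pool ever gets, yet each leftover process wants more R1.
After a pretend grant, a maximal execution: W2, W5 — then nothing else fits. Check, step by step:
  pool = (3, 1)
  run W2 (needs (1, 0), free (3, 1)); after release of (1, 1) the pool is (4, 2)
  run W5 (needs (3, 2), free (4, 2)); after release of (1, 1) the pool is (5, 3)
  W3 cannot run: need (3, 6) vs free (5, 3) (insufficient R1)
  W8 cannot run: need (5, 5) vs free (5, 3) (insufficient R1)
  W4 cannot run: need (1, 4) vs free (5, 3) (insufficient R1)
Had the request been granted, W3, W8 and W4 could never finish.


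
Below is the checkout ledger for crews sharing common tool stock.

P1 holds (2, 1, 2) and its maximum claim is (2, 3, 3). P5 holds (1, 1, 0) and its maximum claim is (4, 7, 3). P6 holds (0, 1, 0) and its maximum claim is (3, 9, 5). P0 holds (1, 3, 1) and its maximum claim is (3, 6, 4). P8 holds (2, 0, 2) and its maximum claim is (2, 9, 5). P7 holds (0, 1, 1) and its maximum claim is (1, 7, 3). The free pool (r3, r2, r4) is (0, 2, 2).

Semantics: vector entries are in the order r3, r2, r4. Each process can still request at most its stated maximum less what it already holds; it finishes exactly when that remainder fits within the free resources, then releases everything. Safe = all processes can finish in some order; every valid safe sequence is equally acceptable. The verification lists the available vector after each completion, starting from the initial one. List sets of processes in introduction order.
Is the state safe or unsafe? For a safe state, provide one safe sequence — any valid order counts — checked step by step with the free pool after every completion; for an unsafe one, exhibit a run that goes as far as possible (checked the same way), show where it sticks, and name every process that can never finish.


The state is SAFE; one workable sequence: P1, P0, P5, P7, P6, P8.
Key observation: P1 is the earliest step where a requested resource binds exactly: need (0, 2, 1), pool (0, 2, 2) at its turn.
Check, step by step:
  pool = (0, 2, 2)
  P1: need (0, 2, 1) fits (0, 2, 2); releases (2, 1, 2), pool now (2, 3, 4)
  P0: need (2, 3, 3) fits (2, 3, 4); releases (1, 3, 1), pool now (3, 6, 5)
  P5: need (3, 6, 3) fits (3, 6, 5); releases (1, 1, 0), pool now (4, 7, 5)
  P7: need (1, 6, 2) fits (4, 7, 5); releases (0, 1, 1), pool now (4, 8, 6)
  P6: need (3, 8, 5) fits (4, 8, 6); releases (0, 1, 0), pool now (4, 9, 6)
  P8: need (0, 9, 3) fits (4, 9, 6); releases (2, 0, 2), pool now (6, 9, 8)


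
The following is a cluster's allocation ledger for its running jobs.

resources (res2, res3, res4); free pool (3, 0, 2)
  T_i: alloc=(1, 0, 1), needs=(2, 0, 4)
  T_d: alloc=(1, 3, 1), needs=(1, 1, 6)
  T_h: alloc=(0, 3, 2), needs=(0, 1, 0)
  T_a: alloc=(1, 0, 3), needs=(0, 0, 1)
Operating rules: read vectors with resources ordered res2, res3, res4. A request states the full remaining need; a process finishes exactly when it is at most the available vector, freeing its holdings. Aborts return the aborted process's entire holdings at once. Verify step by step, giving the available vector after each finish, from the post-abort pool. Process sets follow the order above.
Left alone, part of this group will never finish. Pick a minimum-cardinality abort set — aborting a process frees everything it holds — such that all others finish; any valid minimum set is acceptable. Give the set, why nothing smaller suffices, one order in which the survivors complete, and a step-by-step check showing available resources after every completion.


Minimum abort set: T_h.
Key observation: no ordering could ever have run T_d before the abort of T_h; with (0, 3, 2) back in the pool it fits at step 2.
Minimality: the empty abort set fails — the state is deadlocked as it stands.
The survivors complete as T_a, T_d, T_i. Step-by-step check (starting from the post-abort pool):
  pool = (3, 3, 4)
  T_a needs (0, 0, 1) <= (3, 3, 4) -> finishes; pool += (1, 0, 3) = (4, 3, 7)
  T_d needs (1, 1, 6) <= (4, 3, 7) -> finishes; pool += (1, 3, 1) = (5, 6, 8)
  T_i needs (2, 0, 4) <= (5, 6, 8) -> finishes; pool += (1, 0, 1) = (6, 6, 9)


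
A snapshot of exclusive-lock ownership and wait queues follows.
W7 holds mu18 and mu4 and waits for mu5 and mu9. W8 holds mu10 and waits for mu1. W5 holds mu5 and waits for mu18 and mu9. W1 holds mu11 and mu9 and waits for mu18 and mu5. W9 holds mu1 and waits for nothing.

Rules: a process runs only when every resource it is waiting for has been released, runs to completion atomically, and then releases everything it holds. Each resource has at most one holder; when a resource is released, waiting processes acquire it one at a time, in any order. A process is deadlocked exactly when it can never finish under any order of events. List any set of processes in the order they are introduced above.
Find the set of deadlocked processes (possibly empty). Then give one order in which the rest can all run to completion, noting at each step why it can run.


Deadlocked: W7, W5 and W1.
Key observation: the wait chain closes on itself along W7 -> W5 -> W7; W1 is caught in further circular waits.
A valid finishing order for the others: W9, W8.
Check, step by step:
  W9: no waits; runs immediately, freeing mu1
  W8: everything it awaited (mu1) is free; runs, freeing mu10


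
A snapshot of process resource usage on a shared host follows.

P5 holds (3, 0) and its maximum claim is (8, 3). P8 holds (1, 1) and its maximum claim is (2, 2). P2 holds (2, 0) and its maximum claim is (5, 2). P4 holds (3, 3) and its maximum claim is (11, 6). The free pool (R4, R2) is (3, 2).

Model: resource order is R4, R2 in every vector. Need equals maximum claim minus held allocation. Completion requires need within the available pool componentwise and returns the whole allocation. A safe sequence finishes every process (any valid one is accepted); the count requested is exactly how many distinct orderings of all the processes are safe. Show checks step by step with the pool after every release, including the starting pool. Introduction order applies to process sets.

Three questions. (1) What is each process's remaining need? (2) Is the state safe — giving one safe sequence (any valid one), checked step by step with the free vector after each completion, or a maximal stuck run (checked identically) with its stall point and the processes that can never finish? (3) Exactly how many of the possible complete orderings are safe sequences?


(1) Outstanding need per process (order R4, R2):
  P5: (5, 3)
  P8: (1, 1)
  P2: (3, 2)
  P4: (8, 3)
(2) SAFE. One safe sequence: P8, P2, P5, P4.
Key observation: P5 is the earliest step where a requested resource binds exactly: need (5, 3), pool (6, 3) at its turn.
Walking it through:
  pool = (3, 2)
  P8 needs (1, 1) <= (3, 2) -> finishes; pool += (1, 1) = (4, 3)
  P2 needs (3, 2) <= (4, 3) -> finishes; pool += (2, 0) = (6, 3)
  P5 needs (5, 3) <= (6, 3) -> finishes; pool += (3, 0) = (9, 3)
  P4 needs (8, 3) <= (9, 3) -> finishes; pool += (3, 3) = (12, 6)
(3) Precisely 2 of the possible complete orderings are safe sequences.


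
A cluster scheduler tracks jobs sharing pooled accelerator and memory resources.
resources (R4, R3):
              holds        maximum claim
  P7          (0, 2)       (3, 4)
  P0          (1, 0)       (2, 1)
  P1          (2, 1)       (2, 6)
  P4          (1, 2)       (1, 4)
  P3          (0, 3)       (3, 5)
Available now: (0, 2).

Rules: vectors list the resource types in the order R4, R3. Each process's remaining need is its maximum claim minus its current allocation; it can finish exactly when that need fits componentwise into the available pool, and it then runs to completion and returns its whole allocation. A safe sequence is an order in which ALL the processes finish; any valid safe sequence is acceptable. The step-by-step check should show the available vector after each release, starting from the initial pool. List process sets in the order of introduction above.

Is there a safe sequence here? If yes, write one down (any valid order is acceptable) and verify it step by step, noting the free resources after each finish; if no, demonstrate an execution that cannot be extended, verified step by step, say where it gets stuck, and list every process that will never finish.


UNSAFE.
Key observation: after P4, P0 the pool peaks at (2, 4), and each blocked process is short somewhere: P7 on R4; P1 on R3; P3 on R4.
The run P4, P0 cannot be extended any further. Verifying each step:
  pool = (0, 2)
  P4 needs (0, 2) <= (0, 2) -> finishes; pool += (1, 2) = (1, 4)
  P0 needs (1, 1) <= (1, 4) -> finishes; pool += (1, 0) = (2, 4)
  P7 cannot run: need (3, 2) vs free (2, 4) (insufficient R4)
  P1 cannot run: need (0, 5) vs free (2, 4) (insufficient R3)
  P3 cannot run: need (3, 2) vs free (2, 4) (insufficient R4)
Processes that can never finish: P7, P1 and P3.


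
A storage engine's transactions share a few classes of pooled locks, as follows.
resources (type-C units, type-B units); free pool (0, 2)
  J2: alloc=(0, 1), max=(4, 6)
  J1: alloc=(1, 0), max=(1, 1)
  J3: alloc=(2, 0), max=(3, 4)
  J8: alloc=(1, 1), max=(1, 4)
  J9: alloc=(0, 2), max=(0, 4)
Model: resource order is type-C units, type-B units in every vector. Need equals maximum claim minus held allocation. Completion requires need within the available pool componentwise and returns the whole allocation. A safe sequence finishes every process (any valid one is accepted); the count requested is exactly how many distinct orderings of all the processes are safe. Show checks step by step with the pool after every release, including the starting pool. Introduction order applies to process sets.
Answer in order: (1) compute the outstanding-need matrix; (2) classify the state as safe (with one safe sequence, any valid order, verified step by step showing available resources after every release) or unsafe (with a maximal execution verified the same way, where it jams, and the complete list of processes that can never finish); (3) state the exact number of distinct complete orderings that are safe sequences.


(1) Need matrix, components ordered type-C units, type-B units:
  J2: (4, 5)
  J1: (0, 1)
  J3: (1, 4)
  J8: (0, 3)
  J9: (0, 2)
(2) SAFE — a valid safe sequence is J9, J8, J1, J3, J2.
Key observation: J9 marks the first exact bind of the order: its need (0, 2) fits the free (0, 2) with zero slack on a requested resource.
Step-by-step check:
  pool = (0, 2)
  J9 needs (0, 2) <= (0, 2) -> finishes; pool += (0, 2) = (0, 4)
  J8 needs (0, 3) <= (0, 4) -> finishes; pool += (1, 1) = (1, 5)
  J1 needs (0, 1) <= (1, 5) -> finishes; pool += (1, 0) = (2, 5)
  J3 needs (1, 4) <= (2, 5) -> finishes; pool += (2, 0) = (4, 5)
  J2 needs (4, 5) <= (4, 5) -> finishes; pool += (0, 1) = (4, 6)
(3) Precisely 6 of the possible complete orderings are safe sequences.


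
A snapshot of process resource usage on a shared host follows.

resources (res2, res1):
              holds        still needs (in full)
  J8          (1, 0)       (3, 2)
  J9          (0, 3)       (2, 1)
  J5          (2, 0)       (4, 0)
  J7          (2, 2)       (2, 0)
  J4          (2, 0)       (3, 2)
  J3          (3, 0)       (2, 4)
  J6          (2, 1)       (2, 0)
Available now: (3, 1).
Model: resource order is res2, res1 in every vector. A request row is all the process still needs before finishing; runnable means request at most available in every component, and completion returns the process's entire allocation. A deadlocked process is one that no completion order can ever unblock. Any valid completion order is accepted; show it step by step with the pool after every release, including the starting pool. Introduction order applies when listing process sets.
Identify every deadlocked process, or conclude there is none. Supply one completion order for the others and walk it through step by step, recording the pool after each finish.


No process is deadlocked.
Key observation: J6 leads a chain of completions in which each release enables another process.
A valid finishing order for the others: J6, J4, J9, J3, J7, J8, J5. Verifying each step:
  pool = (3, 1)
  J6: need (2, 0) fits (3, 1); releases (2, 1), pool now (5, 2)
  J4: need (3, 2) fits (5, 2); releases (2, 0), pool now (7, 2)
  J9: need (2, 1) fits (7, 2); releases (0, 3), pool now (7, 5)
  J3: need (2, 4) fits (7, 5); releases (3, 0), pool now (10, 5)
  J7: need (2, 0) fits (10, 5); releases (2, 2), pool now (12, 7)
  J8: need (3, 2) fits (12, 7); releases (1, 0), pool now (13, 7)
  J5: need (4, 0) fits (13, 7); releases (2, 0), pool now (15, 7)


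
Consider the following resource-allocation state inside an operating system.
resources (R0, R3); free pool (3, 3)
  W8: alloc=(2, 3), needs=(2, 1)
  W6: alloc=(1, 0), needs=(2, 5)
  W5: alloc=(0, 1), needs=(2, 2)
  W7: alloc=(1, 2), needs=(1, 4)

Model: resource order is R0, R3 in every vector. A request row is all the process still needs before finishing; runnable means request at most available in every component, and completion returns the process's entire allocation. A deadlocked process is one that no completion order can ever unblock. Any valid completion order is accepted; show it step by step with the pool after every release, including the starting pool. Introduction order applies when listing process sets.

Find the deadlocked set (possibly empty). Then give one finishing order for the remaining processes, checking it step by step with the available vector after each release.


No process is deadlocked.
Key observation: there is always a runnable process — W5 first — so the state unwinds completely.
A valid finishing order for the others: W5, W8, W7, W6. Step-by-step check:
  pool = (3, 3)
  W5 needs (2, 2) <= (3, 3) -> finishes; pool += (0, 1) = (3, 4)
  W8 needs (2, 1) <= (3, 4) -> finishes; pool += (2, 3) = (5, 7)
  W7 needs (1, 4) <= (5, 7) -> finishes; pool += (1, 2) = (6, 9)
  W6 needs (2, 5) <= (6, 9) -> finishes; pool += (1, 0) = (7, 9)


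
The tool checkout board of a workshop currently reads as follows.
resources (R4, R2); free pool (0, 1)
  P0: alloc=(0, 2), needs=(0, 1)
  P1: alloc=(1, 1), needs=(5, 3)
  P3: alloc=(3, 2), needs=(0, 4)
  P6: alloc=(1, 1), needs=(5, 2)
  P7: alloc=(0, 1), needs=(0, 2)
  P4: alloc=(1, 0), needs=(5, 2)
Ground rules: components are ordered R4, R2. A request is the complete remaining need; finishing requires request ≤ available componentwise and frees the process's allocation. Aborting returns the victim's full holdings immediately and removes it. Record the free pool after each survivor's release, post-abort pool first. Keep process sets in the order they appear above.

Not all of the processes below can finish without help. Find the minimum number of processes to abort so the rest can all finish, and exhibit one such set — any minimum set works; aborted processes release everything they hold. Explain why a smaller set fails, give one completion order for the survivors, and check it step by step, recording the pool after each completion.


The answer: abort P1 and P6.
Key observation: P4 was stuck for good until P1 and P6 gave back (2, 2); in the order shown it finishes at step 4.
Why nothing smaller works — every single abort fails: P0 alone leaves P1 blocked (short on R4); P1 alone leaves P6 blocked (short on R4); P3 alone leaves P1 blocked (short on R4); P6 alone leaves P1 blocked (short on R4); P7 alone leaves P1 blocked (short on R4); P4 alone leaves P1 blocked (short on R4).
One survivor order: P7, P3, P0, P4. Check, step by step (post-abort pool first):
  pool = (2, 3)
  P7 needs (0, 2) <= (2, 3) -> finishes; pool += (0, 1) = (2, 4)
  P3 needs (0, 4) <= (2, 4) -> finishes; pool += (3, 2) = (5, 6)
  P0 needs (0, 1) <= (5, 6) -> finishes; pool += (0, 2) = (5, 8)
  P4 needs (5, 2) <= (5, 8) -> finishes; pool += (1, 0) = (6, 8)


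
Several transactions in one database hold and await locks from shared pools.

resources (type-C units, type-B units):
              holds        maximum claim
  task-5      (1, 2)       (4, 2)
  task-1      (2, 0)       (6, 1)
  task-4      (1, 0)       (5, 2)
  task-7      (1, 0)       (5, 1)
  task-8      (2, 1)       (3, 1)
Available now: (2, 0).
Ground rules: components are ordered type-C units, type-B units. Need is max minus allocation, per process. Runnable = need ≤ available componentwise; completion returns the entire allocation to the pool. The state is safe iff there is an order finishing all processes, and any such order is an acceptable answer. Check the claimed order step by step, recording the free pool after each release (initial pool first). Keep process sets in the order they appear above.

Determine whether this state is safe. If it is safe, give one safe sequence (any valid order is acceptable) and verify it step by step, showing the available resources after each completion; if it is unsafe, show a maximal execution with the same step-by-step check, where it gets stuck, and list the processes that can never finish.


SAFE — a valid safe sequence is task-8, task-5, task-1, task-4, task-7.
Key observation: every step clears its requested resources with room to spare; the minimum clearance is 1, first at task-8 — (1, 0) vs (2, 0) free.
Check, step by step:
  pool = (2, 0)
  task-8: need (1, 0) fits (2, 0); releases (2, 1), pool now (4, 1)
  task-5: need (3, 0) fits (4, 1); releases (1, 2), pool now (5, 3)
  task-1: need (4, 1) fits (5, 3); releases (2, 0), pool now (7, 3)
  task-4: need (4, 2) fits (7, 3); releases (1, 0), pool now (8, 3)
  task-7: need (4, 1) fits (8, 3); releases (1, 0), pool now (9, 3)


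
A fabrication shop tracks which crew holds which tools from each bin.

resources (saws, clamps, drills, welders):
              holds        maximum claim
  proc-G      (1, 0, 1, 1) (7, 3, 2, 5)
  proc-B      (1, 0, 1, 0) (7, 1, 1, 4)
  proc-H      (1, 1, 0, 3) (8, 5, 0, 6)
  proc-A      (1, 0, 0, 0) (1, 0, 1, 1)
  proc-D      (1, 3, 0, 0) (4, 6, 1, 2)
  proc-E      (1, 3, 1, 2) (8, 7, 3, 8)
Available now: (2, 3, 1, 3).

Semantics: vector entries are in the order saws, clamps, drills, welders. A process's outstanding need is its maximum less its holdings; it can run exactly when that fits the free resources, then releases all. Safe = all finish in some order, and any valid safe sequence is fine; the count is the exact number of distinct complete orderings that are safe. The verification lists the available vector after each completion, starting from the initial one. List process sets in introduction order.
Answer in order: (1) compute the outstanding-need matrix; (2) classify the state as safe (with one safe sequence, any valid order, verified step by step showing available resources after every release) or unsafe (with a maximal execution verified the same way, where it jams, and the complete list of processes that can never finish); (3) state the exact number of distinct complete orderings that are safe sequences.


(1) Remaining need (order saws, clamps, drills, welders):
  proc-G: (6, 3, 1, 4)
  proc-B: (6, 1, 0, 4)
  proc-H: (7, 4, 0, 3)
  proc-A: (0, 0, 1, 1)
  proc-D: (3, 3, 1, 2)
  proc-E: (7, 4, 2, 6)
(2) UNSAFE.
Key observation: even finishing proc-A, proc-D leaves just (4, 6, 1, 3) free — too little saws for any of the remaining processes.
Going as far as possible: proc-A, proc-D; after that, nothing fits. Walking it through:
  pool = (2, 3, 1, 3)
  proc-A: need (0, 0, 1, 1) fits (2, 3, 1, 3); releases (1, 0, 0, 0), pool now (3, 3, 1, 3)
  proc-D: need (3, 3, 1, 2) fits (3, 3, 1, 3); releases (1, 3, 0, 0), pool now (4, 6, 1, 3)
  proc-G cannot run: need (6, 3, 1, 4) vs free (4, 6, 1, 3) (insufficient saws and welders)
  proc-B cannot run: need (6, 1, 0, 4) vs free (4, 6, 1, 3) (insufficient saws and welders)
  proc-H cannot run: need (7, 4, 0, 3) vs free (4, 6, 1, 3) (insufficient saws)
  proc-E cannot run: need (7, 4, 2, 6) vs free (4, 6, 1, 3) (insufficient saws, drills and welders)
Never able to finish: proc-G, proc-B, proc-H and proc-E.
(3) Exactly 0 of the possible complete orderings are safe sequences.


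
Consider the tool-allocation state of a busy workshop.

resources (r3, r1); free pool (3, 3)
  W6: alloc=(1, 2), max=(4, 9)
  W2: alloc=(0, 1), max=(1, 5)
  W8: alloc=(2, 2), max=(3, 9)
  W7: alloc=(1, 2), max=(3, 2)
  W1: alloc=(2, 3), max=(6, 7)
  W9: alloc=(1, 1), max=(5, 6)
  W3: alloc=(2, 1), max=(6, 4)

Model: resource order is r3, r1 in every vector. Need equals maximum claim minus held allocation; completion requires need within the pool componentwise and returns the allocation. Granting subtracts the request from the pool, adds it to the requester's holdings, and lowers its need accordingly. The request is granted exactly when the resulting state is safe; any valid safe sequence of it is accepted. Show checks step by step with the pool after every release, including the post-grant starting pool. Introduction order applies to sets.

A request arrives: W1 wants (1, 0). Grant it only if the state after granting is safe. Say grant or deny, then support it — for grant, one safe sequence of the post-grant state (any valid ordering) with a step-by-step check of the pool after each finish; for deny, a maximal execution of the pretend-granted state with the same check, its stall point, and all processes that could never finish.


GRANT. The post-grant state is safe; one safe sequence: W7, W1, W6, W8, W3, W9, W2.
Key observation: granting shrinks the pool to (2, 3), yet W7 still fits and the chain goes through.
Verifying the post-grant state step by step:
  pool = (2, 3)
  run W7 (needs (2, 0), free (2, 3)); after release of (1, 2) the pool is (3, 5)
  run W1 (needs (3, 4), free (3, 5)); after release of (3, 3) the pool is (6, 8)
  run W6 (needs (3, 7), free (6, 8)); after release of (1, 2) the pool is (7, 10)
  run W8 (needs (1, 7), free (7, 10)); after release of (2, 2) the pool is (9, 12)
  run W3 (needs (4, 3), free (9, 12)); after release of (2, 1) the pool is (11, 13)
  run W9 (needs (4, 5), free (11, 13)); after release of (1, 1) the pool is (12, 14)
  run W2 (needs (1, 4), free (12, 14)); after release of (0, 1) the pool is (12, 15)


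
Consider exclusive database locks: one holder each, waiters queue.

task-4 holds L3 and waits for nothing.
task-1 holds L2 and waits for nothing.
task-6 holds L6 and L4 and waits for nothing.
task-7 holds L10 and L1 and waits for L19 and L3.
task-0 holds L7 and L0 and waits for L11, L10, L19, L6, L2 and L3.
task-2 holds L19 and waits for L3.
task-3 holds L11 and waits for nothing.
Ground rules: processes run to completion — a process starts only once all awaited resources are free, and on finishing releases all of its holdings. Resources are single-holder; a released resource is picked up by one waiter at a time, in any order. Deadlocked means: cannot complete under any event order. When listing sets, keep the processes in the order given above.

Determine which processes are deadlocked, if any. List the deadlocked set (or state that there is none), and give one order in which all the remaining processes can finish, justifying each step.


Nothing here is deadlocked.
Key observation: no waiting chain loops back on itself — every chain ends at a process that waits on nothing, so everyone eventually runs.
A valid finishing order for the others: task-4, task-2, task-6, task-1, task-7, task-3, task-0.
Step-by-step check:
  run task-4 (it waits on nothing); releases L3
  task-2: everything it awaited (L3) is free; runs, freeing L19
  run task-6 (it waits on nothing); releases L6 and L4
  run task-1 (it waits on nothing); releases L2
  task-7: everything it awaited (L19 and L3) is free; runs, freeing L10 and L1
  run task-3 (it waits on nothing); releases L11
  task-0: everything it awaited (L11, L10, L19, L6, L2 and L3) is free; runs, freeing L7 and L0


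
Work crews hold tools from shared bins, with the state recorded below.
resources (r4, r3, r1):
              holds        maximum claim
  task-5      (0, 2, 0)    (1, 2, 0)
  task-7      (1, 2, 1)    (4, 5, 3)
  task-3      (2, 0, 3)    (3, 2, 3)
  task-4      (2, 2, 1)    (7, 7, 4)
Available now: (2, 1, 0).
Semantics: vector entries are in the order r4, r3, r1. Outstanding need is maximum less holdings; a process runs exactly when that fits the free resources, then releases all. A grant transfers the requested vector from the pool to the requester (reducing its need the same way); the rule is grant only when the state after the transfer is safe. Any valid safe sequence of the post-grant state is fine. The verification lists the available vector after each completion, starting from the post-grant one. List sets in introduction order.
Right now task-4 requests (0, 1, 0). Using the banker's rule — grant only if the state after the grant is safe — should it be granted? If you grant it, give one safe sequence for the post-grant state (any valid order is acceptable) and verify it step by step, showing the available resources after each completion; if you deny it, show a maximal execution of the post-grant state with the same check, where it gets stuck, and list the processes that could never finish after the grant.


DENY — the pretend-granted state is unsafe.
Key observation: task-5, task-3 can finish, but then (4, 2, 3) is all there is, and the blocked group's r3 demands exceed it.
Pretend the grant happened; the run task-5, task-3 goes as far as possible. Verifying each step:
  pool = (2, 0, 0)
  run task-5 (needs (1, 0, 0), free (2, 0, 0)); after release of (0, 2, 0) the pool is (2, 2, 0)
  run task-3 (needs (1, 2, 0), free (2, 2, 0)); after release of (2, 0, 3) the pool is (4, 2, 3)
  task-7 still needs (3, 3, 2) but only (4, 2, 3) is free — short on r3
  task-4 still needs (5, 4, 3) but only (4, 2, 3) is free — short on r4 and r3
Post-grant, the permanently blocked set is task-7 and task-4.
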